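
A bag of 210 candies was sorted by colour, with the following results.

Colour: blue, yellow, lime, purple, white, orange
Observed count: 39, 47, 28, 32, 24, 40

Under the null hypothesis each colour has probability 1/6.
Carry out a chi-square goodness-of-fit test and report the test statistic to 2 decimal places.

10.40

Expected count for each of the 6 categories: 210/6 = 35.
χ² = (39−35)²/35 + (47−35)²/35 + (28−35)²/35 + (32−35)²/35 + (24−35)²/35 + (40−35)²/35
   = 0.457 + 4.114 + 1.400 + 0.257 + 3.457 + 0.714
Sum = 10.40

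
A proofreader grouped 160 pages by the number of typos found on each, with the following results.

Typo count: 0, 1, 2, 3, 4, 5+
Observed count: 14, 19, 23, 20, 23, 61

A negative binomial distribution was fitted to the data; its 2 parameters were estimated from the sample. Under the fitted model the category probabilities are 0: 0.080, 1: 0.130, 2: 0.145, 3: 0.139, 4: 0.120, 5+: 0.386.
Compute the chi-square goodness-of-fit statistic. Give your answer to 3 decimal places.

1.257

Expected counts E_i = n·p_i: 160×0.080 = 12.8, 160×0.130 = 20.8, 160×0.145 = 23.2, 160×0.139 = 22.24, 160×0.120 = 19.2, 160×0.386 = 61.76.
cat         O        E   (O−E)²/E
0          14     12.8     0.1125
1          19     20.8     0.1558
2          23     23.2     0.0017
3          20    22.24     0.2256
4          23     19.2     0.7521
5+         61    61.76     0.0094
Sum = 1.257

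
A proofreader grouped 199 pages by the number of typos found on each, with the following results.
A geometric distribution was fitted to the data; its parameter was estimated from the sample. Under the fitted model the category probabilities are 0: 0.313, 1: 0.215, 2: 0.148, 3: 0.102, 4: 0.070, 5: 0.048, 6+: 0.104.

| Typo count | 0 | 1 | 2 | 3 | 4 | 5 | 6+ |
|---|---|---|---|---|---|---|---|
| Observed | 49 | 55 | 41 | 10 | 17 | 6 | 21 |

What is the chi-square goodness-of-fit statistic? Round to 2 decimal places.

Expected counts E_i = n·p_i: 199×0.313 = 62.287, 199×0.215 = 42.785, 199×0.148 = 29.452, 199×0.102 = 20.298, 199×0.070 = 13.93, 199×0.048 = 9.552, 199×0.104 = 20.696.
cat         O        E   (O−E)²/E
0          49   62.287      2.834
1          55   42.785      3.487
2          41   29.452      4.528
3          10   20.298      5.225
4          17    13.93      0.677
5           6    9.552      1.321
6+         21   20.696      0.004
Sum = 18.08

18.08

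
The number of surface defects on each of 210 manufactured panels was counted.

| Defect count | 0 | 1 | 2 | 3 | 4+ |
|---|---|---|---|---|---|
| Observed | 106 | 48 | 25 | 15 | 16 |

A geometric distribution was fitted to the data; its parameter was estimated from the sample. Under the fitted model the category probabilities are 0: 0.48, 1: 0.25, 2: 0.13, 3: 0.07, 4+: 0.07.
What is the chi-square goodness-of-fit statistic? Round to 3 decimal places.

Expected counts E_i = n·p_i: 210×0.48 = 100.8, 210×0.25 = 52.5, 210×0.13 = 27.3, 210×0.07 = 14.7, 210×0.07 = 14.7.
cat         O        E   (O−E)²/E
0         106    100.8     0.2683
1          48     52.5     0.3857
2          25     27.3     0.1938
3          15     14.7     0.0061
4+         16     14.7     0.1150
Sum = 0.969

0.969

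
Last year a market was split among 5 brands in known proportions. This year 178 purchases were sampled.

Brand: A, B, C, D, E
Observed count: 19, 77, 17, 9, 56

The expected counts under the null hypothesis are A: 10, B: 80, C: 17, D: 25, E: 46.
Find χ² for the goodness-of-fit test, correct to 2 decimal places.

χ² = (19−10)²/10 + (77−80)²/80 + (17−17)²/17 + (9−25)²/25 + (56−46)²/46
   = 8.100 + 0.113 + 0.000 + 10.240 + 2.174
Sum = 20.63

20.63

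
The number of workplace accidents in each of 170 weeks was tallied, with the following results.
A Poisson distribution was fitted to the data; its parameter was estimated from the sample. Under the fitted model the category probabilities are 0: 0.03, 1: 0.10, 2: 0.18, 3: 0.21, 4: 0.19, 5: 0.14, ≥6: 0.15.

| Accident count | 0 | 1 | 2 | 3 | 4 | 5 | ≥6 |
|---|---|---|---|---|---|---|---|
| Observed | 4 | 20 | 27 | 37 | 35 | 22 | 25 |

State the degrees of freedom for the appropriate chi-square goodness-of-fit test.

There are k = 7 categories and 1 parameter estimated from the data, so df = 7 − 1 − 1 = 5.

5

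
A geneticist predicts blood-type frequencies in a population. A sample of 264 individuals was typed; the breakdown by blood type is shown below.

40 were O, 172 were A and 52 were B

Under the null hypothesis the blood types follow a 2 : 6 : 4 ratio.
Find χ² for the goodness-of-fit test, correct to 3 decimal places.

27.212

Ratio total = 12. Expected counts: 264×2/12 = 44, 264×6/12 = 132, 264×4/12 = 88.
χ² = (40−44)²/44 + (172−132)²/132 + (52−88)²/88
   = 0.3636 + 12.1212 + 14.7273
Sum = 27.212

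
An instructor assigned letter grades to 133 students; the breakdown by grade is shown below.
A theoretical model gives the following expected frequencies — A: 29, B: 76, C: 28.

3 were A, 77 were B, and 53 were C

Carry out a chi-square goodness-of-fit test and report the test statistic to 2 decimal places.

cat         O        E   (O−E)²/E
A           3       29     23.310
B          77       76      0.013
C          53       28     22.321
Sum = 45.64

45.64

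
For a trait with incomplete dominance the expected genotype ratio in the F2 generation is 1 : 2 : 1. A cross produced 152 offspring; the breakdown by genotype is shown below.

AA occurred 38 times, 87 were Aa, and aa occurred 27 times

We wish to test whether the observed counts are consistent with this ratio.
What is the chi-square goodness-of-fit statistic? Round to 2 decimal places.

Ratio total = 4. Expected counts: 152×1/4 = 38, 152×2/4 = 76, 152×1/4 = 38.
χ² = (38−38)²/38 + (87−76)²/76 + (27−38)²/38
   = 0.000 + 1.592 + 3.184
Sum = 4.78

4.78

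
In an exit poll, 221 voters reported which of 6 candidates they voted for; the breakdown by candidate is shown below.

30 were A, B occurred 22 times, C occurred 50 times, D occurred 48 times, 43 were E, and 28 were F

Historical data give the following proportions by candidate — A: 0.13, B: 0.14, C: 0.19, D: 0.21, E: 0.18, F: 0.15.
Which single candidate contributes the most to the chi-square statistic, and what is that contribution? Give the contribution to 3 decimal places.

Expected counts E_i = n·p_i: 221×0.13 = 28.73, 221×0.14 = 30.94, 221×0.19 = 41.99, 221×0.21 = 46.41, 221×0.18 = 39.78, 221×0.15 = 33.15.
A: (30 − 28.73)²/28.73 = 1.6129/28.73 = 0.0561
B: (22 − 30.94)²/30.94 = 79.9236/30.94 = 2.5832
C: (50 − 41.99)²/41.99 = 64.1601/41.99 = 1.5280
D: (48 − 46.41)²/46.41 = 2.5281/46.41 = 0.0545
E: (43 − 39.78)²/39.78 = 10.3684/39.78 = 0.2606
F: (28 − 33.15)²/33.15 = 26.5225/33.15 = 0.8001
The largest term is for B: 2.583.

B, 2.583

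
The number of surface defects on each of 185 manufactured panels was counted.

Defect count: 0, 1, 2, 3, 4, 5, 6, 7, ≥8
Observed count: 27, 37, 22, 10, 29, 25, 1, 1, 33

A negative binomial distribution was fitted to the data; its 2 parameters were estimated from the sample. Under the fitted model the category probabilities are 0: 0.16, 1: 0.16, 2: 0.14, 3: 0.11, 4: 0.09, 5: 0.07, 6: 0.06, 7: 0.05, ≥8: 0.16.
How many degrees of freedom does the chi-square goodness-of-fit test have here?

There are k = 9 categories and 2 parameters estimated from the data, so df = 9 − 1 − 2 = 6.

6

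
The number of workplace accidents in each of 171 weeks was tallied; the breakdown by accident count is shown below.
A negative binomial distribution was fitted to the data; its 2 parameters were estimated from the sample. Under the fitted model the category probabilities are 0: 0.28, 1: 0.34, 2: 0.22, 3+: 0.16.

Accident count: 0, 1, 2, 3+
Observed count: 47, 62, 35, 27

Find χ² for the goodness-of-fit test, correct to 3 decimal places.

0.460

Expected counts E_i = n·p_i: 171×0.28 = 47.88, 171×0.34 = 58.14, 171×0.22 = 37.62, 171×0.16 = 27.36.
cat         O        E   (O−E)²/E
0          47    47.88     0.0162
1          62    58.14     0.2563
2          35    37.62     0.1825
3+         27    27.36     0.0047
Sum = 0.460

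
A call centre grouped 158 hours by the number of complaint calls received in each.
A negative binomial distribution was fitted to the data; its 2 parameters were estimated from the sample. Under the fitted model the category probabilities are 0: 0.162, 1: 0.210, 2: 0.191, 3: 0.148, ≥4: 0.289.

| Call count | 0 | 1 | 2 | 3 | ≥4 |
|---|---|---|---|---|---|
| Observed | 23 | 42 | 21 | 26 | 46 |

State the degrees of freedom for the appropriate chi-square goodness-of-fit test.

2

There are k = 5 categories and 2 parameters estimated from the data, so df = 5 − 1 − 2 = 2.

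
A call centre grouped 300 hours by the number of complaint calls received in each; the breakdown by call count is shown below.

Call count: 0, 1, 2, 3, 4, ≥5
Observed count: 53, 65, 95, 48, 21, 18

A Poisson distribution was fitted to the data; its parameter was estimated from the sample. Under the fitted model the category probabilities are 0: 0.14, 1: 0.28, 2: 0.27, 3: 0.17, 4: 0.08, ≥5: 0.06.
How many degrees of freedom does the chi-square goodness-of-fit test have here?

There are k = 6 categories and 1 parameter estimated from the data, so df = 6 − 1 − 1 = 4.

4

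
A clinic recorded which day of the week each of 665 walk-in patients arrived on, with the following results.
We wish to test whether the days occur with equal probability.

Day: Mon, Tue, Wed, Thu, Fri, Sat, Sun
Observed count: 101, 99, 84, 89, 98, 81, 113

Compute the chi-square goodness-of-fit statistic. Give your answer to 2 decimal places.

7.77

Expected count for each of the 7 categories: 665/7 = 95.
Mon: (101 − 95)²/95 = 36/95 = 0.379
Tue: (99 − 95)²/95 = 16/95 = 0.168
Wed: (84 − 95)²/95 = 121/95 = 1.274
Thu: (89 − 95)²/95 = 36/95 = 0.379
Fri: (98 − 95)²/95 = 9/95 = 0.095
Sat: (81 − 95)²/95 = 196/95 = 2.063
Sun: (113 − 95)²/95 = 324/95 = 3.411
Sum = 7.77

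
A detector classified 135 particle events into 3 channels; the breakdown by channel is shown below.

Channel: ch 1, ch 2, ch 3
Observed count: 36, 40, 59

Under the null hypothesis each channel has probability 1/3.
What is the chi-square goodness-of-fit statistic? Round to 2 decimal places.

6.71

Expected count for each of the 3 categories: 135/3 = 45.
ch 1: (36 − 45)²/45 = 81/45 = 1.800
ch 2: (40 − 45)²/45 = 25/45 = 0.556
ch 3: (59 − 45)²/45 = 196/45 = 4.356
Sum = 6.71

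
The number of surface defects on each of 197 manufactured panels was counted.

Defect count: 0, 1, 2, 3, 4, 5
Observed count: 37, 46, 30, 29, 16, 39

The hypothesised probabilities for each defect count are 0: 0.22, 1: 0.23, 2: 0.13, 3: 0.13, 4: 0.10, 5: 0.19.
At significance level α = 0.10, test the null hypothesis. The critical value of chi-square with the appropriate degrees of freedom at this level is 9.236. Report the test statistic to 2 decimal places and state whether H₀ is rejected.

2.90; do not reject

Expected counts E_i = n·p_i: 197×0.22 = 43.34, 197×0.23 = 45.31, 197×0.13 = 25.61, 197×0.13 = 25.61, 197×0.10 = 19.7, 197×0.19 = 37.43.
0: (37 − 43.34)²/43.34 = 40.1956/43.34 = 0.927
1: (46 − 45.31)²/45.31 = 0.4761/45.31 = 0.011
2: (30 − 25.61)²/25.61 = 19.2721/25.61 = 0.753
3: (29 − 25.61)²/25.61 = 11.4921/25.61 = 0.449
4: (16 − 19.7)²/19.7 = 13.69/19.7 = 0.695
5: (39 − 37.43)²/37.43 = 2.4649/37.43 = 0.066
Sum = 2.90
df = 5. Since 2.90 < 9.236, we do not reject H₀.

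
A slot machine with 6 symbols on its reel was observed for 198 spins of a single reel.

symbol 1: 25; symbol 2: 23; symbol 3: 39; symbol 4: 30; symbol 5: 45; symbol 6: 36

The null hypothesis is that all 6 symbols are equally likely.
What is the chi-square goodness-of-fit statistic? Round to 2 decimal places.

Expected count for each of the 6 categories: 198/6 = 33.
symbol 1: (25 − 33)²/33 = 64/33 = 1.939
symbol 2: (23 − 33)²/33 = 100/33 = 3.030
symbol 3: (39 − 33)²/33 = 36/33 = 1.091
symbol 4: (30 − 33)²/33 = 9/33 = 0.273
symbol 5: (45 − 33)²/33 = 144/33 = 4.364
symbol 6: (36 − 33)²/33 = 9/33 = 0.273
Sum = 10.97

10.97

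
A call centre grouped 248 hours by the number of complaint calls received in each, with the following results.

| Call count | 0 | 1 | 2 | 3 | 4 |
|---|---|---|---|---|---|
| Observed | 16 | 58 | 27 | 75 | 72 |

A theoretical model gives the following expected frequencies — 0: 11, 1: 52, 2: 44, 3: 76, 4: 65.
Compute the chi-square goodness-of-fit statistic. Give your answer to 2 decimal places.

0: (16 − 11)²/11 = 25/11 = 2.273
1: (58 − 52)²/52 = 36/52 = 0.692
2: (27 − 44)²/44 = 289/44 = 6.568
3: (75 − 76)²/76 = 1/76 = 0.013
4: (72 − 65)²/65 = 49/65 = 0.754
Sum = 10.30

10.30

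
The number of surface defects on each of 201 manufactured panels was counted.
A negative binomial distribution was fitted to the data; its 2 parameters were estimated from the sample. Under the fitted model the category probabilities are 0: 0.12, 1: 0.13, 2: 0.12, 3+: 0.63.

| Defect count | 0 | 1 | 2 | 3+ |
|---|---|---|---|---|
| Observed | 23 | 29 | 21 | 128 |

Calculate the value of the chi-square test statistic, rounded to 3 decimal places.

0.786

Expected counts E_i = n·p_i: 201×0.12 = 24.12, 201×0.13 = 26.13, 201×0.12 = 24.12, 201×0.63 = 126.63.
cat         O        E   (O−E)²/E
0          23    24.12     0.0520
1          29    26.13     0.3152
2          21    24.12     0.4036
3+        128   126.63     0.0148
Sum = 0.786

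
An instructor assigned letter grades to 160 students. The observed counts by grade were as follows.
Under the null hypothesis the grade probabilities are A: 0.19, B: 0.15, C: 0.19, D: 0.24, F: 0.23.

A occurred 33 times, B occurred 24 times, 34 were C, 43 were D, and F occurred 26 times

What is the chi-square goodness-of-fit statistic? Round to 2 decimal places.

4.37

Expected counts E_i = n·p_i: 160×0.19 = 30.4, 160×0.15 = 24, 160×0.19 = 30.4, 160×0.24 = 38.4, 160×0.23 = 36.8.
cat         O        E   (O−E)²/E
A          33     30.4      0.222
B          24       24      0.000
C          34     30.4      0.426
D          43     38.4      0.551
F          26     36.8      3.170
Sum = 4.37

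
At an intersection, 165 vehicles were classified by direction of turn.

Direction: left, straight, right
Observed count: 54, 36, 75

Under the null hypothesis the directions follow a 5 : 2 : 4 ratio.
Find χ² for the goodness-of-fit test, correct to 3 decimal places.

10.830

Ratio total = 11. Expected counts: 165×5/11 = 75, 165×2/11 = 30, 165×4/11 = 60.
χ² = (54−75)²/75 + (36−30)²/30 + (75−60)²/60
   = 5.8800 + 1.2000 + 3.7500
Sum = 10.830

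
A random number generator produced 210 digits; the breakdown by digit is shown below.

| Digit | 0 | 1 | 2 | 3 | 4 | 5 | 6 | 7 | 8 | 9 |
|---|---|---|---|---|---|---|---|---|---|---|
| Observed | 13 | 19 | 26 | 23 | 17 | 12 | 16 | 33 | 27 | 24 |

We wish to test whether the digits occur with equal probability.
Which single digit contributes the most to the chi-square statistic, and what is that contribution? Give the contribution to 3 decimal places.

Expected count for each of the 10 categories: 210/10 = 21.
χ² = (13−21)²/21 + (19−21)²/21 + (26−21)²/21 + (23−21)²/21 + (17−21)²/21 + (12−21)²/21 + (16−21)²/21 + (33−21)²/21 + (27−21)²/21 + (24−21)²/21
   = 3.0476 + 0.1905 + 1.1905 + 0.1905 + 0.7619 + 3.8571 + 1.1905 + 6.8571 + 1.7143 + 0.4286
The largest term is for 7: 6.857.

7, 6.857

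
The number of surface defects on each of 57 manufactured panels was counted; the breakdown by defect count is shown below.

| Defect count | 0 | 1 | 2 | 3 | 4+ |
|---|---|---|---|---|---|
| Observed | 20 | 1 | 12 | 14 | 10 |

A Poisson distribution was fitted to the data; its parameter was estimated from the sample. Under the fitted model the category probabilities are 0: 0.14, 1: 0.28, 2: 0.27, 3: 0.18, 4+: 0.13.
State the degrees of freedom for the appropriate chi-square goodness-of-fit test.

There are k = 5 categories and 1 parameter estimated from the data, so df = 5 − 1 − 1 = 3.

3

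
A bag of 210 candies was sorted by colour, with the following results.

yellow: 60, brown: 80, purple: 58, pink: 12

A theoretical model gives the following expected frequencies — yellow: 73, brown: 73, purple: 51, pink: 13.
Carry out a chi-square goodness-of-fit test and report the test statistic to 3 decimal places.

yellow: (60 − 73)²/73 = 169/73 = 2.3151
brown: (80 − 73)²/73 = 49/73 = 0.6712
purple: (58 − 51)²/51 = 49/51 = 0.9608
pink: (12 − 13)²/13 = 1/13 = 0.0769
Sum = 4.024

4.024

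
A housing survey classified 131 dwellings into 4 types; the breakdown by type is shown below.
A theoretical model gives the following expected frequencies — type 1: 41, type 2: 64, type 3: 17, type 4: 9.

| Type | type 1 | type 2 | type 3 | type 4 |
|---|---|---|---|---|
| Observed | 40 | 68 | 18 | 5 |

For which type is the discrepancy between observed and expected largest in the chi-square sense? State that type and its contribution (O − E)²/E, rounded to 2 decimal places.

cat         O        E   (O−E)²/E
type 1     40       41      0.024
type 2     68       64      0.250
type 3     18       17      0.059
type 4      5        9      1.778
The largest term is for type 4: 1.78.

type 4, 1.78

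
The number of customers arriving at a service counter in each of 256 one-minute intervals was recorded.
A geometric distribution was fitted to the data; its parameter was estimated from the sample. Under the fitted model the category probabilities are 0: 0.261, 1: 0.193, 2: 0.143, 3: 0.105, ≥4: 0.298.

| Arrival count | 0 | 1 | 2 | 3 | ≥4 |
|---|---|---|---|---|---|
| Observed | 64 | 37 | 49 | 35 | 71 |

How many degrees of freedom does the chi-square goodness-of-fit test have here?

3

There are k = 5 categories and 1 parameter estimated from the data, so df = 5 − 1 − 1 = 3.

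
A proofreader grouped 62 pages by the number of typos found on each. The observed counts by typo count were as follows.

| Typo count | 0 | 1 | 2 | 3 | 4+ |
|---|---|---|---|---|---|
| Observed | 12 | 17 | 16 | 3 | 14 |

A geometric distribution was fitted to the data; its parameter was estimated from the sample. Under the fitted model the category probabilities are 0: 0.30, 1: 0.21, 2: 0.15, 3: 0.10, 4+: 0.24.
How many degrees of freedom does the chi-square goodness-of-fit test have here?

3

There are k = 5 categories and 1 parameter estimated from the data, so df = 5 − 1 − 1 = 3.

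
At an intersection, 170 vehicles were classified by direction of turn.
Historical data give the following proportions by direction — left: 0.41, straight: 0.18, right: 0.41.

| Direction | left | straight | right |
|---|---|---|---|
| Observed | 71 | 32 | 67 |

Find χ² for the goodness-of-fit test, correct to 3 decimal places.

Expected counts E_i = n·p_i: 170×0.41 = 69.7, 170×0.18 = 30.6, 170×0.41 = 69.7.
cat           O        E   (O−E)²/E
left         71     69.7     0.0242
straight     32     30.6     0.0641
right        67     69.7     0.1046
Sum = 0.193

0.193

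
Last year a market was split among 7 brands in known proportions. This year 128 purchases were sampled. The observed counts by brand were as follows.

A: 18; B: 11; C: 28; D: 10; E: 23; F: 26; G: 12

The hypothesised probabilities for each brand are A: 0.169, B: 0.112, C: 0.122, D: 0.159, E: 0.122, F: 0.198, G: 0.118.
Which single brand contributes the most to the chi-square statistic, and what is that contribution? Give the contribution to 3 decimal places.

Expected counts E_i = n·p_i: 128×0.169 = 21.632, 128×0.112 = 14.336, 128×0.122 = 15.616, 128×0.159 = 20.352, 128×0.122 = 15.616, 128×0.198 = 25.344, 128×0.118 = 15.104.
A: (18 − 21.632)²/21.632 = 13.191424/21.632 = 0.6098
B: (11 − 14.336)²/14.336 = 11.128896/14.336 = 0.7763
C: (28 − 15.616)²/15.616 = 153.363456/15.616 = 9.8209
D: (10 − 20.352)²/20.352 = 107.163904/20.352 = 5.2655
E: (23 − 15.616)²/15.616 = 54.523456/15.616 = 3.4915
F: (26 − 25.344)²/25.344 = 0.430336/25.344 = 0.0170
G: (12 − 15.104)²/15.104 = 9.634816/15.104 = 0.6379
The largest term is for C: 9.821.

C, 9.821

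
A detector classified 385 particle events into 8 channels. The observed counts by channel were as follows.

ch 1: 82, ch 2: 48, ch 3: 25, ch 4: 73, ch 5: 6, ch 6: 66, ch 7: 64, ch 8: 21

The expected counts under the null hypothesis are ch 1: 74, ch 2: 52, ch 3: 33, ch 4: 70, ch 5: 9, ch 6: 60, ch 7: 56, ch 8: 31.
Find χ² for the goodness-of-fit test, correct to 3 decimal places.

cat         O        E   (O−E)²/E
ch 1       82       74     0.8649
ch 2       48       52     0.3077
ch 3       25       33     1.9394
ch 4       73       70     0.1286
ch 5        6        9     1.0000
ch 6       66       60     0.6000
ch 7       64       56     1.1429
ch 8       21       31     3.2258
Sum = 9.209

9.209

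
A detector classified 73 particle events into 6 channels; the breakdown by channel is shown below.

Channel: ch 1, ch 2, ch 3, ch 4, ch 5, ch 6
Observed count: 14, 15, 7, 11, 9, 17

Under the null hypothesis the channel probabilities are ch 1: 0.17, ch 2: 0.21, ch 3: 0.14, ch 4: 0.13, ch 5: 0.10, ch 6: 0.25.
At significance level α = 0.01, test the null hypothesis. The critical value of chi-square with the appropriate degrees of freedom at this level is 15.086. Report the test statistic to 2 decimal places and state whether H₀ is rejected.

1.95; do not reject

Expected counts E_i = n·p_i: 73×0.17 = 12.41, 73×0.21 = 15.33, 73×0.14 = 10.22, 73×0.13 = 9.49, 73×0.10 = 7.3, 73×0.25 = 18.25.
cat         O        E   (O−E)²/E
ch 1       14    12.41      0.204
ch 2       15    15.33      0.007
ch 3        7    10.22      1.015
ch 4       11     9.49      0.240
ch 5        9      7.3      0.396
ch 6       17    18.25      0.086
Sum = 1.95
df = 5. Since 1.95 < 15.086, we do not reject H₀.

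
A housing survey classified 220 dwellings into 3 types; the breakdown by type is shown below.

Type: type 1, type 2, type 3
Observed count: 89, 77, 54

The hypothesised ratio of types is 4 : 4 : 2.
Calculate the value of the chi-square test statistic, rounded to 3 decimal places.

Ratio total = 10. Expected counts: 220×4/10 = 88, 220×4/10 = 88, 220×2/10 = 44.
type 1: (89 − 88)²/88 = 1/88 = 0.0114
type 2: (77 − 88)²/88 = 121/88 = 1.3750
type 3: (54 − 44)²/44 = 100/44 = 2.2727
Sum = 3.659

3.659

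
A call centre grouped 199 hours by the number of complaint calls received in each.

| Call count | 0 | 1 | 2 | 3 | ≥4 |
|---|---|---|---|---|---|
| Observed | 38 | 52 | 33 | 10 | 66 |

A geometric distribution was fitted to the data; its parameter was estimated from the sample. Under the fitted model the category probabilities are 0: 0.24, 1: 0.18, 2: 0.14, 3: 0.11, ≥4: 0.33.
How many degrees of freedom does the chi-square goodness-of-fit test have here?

There are k = 5 categories and 1 parameter estimated from the data, so df = 5 − 1 − 1 = 3.

3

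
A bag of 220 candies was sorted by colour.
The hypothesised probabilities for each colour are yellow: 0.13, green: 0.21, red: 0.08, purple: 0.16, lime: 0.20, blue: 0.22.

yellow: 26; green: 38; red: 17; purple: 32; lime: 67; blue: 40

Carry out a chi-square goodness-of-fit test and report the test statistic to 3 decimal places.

15.484

Expected counts E_i = n·p_i: 220×0.13 = 28.6, 220×0.21 = 46.2, 220×0.08 = 17.6, 220×0.16 = 35.2, 220×0.20 = 44, 220×0.22 = 48.4.
χ² = (26−28.6)²/28.6 + (38−46.2)²/46.2 + (17−17.6)²/17.6 + (32−35.2)²/35.2 + (67−44)²/44 + (40−48.4)²/48.4
   = 0.2364 + 1.4554 + 0.0205 + 0.2909 + 12.0227 + 1.4579
Sum = 15.484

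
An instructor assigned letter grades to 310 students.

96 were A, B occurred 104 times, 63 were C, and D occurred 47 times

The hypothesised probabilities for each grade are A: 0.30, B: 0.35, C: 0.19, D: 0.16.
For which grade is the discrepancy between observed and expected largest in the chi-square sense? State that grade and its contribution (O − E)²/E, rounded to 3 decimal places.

C, 0.285

Expected counts E_i = n·p_i: 310×0.30 = 93, 310×0.35 = 108.5, 310×0.19 = 58.9, 310×0.16 = 49.6.
cat         O        E   (O−E)²/E
A          96       93     0.0968
B         104    108.5     0.1866
C          63     58.9     0.2854
D          47     49.6     0.1363
The largest term is for C: 0.285.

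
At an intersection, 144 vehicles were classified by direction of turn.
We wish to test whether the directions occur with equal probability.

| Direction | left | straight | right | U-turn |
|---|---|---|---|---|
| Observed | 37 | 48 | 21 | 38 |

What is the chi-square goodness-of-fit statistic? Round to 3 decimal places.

Under H₀ each category has probability 1/4, so each expected count is 144/4 = 36.
χ² = (37−36)²/36 + (48−36)²/36 + (21−36)²/36 + (38−36)²/36
   = 0.0278 + 4.0000 + 6.2500 + 0.1111
Sum = 10.389

10.389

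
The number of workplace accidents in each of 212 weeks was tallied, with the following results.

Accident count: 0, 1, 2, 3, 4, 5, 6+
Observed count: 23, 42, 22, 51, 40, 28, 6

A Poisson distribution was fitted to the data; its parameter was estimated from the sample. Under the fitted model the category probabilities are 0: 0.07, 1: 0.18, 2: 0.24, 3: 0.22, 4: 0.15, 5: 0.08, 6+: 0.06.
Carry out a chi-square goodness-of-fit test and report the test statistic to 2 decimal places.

Expected counts E_i = n·p_i: 212×0.07 = 14.84, 212×0.18 = 38.16, 212×0.24 = 50.88, 212×0.22 = 46.64, 212×0.15 = 31.8, 212×0.08 = 16.96, 212×0.06 = 12.72.
cat         O        E   (O−E)²/E
0          23    14.84      4.487
1          42    38.16      0.386
2          22    50.88     16.393
3          51    46.64      0.408
4          40     31.8      2.114
5          28    16.96      7.186
6+          6    12.72      3.550
Sum = 34.52

34.52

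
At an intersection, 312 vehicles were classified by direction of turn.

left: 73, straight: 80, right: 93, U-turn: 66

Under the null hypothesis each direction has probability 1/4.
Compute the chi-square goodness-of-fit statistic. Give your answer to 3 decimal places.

Expected count for each of the 4 categories: 312/4 = 78.
left: (73 − 78)²/78 = 25/78 = 0.3205
straight: (80 − 78)²/78 = 4/78 = 0.0513
right: (93 − 78)²/78 = 225/78 = 2.8846
U-turn: (66 − 78)²/78 = 144/78 = 1.8462
Sum = 5.103

5.103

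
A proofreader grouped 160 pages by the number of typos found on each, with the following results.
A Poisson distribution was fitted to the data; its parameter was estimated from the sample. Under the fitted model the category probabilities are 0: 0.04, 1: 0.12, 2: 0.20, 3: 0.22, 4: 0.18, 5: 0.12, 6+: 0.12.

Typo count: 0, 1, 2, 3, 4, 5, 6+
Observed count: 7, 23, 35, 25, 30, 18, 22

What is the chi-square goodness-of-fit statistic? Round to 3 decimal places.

Expected counts E_i = n·p_i: 160×0.04 = 6.4, 160×0.12 = 19.2, 160×0.20 = 32, 160×0.22 = 35.2, 160×0.18 = 28.8, 160×0.12 = 19.2, 160×0.12 = 19.2.
χ² = (7−6.4)²/6.4 + (23−19.2)²/19.2 + (35−32)²/32 + (25−35.2)²/35.2 + (30−28.8)²/28.8 + (18−19.2)²/19.2 + (22−19.2)²/19.2
   = 0.0563 + 0.7521 + 0.2813 + 2.9557 + 0.0500 + 0.0750 + 0.4083
Sum = 4.579

4.579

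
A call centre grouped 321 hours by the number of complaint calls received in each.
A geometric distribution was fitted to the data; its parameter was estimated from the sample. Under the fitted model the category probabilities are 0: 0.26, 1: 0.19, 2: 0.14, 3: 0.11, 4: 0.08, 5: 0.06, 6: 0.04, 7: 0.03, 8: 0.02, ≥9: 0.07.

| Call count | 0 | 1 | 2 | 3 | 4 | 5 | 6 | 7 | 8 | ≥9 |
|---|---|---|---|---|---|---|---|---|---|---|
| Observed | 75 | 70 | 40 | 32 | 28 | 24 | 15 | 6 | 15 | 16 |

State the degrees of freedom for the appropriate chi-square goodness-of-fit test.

There are k = 10 categories and 1 parameter estimated from the data, so df = 10 − 1 − 1 = 8.

8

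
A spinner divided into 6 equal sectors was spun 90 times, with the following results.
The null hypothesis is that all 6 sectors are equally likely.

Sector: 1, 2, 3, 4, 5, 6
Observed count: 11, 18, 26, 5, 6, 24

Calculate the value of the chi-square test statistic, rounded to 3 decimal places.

27.200

Expected count for each of the 6 categories: 90/6 = 15.
χ² = (11−15)²/15 + (18−15)²/15 + (26−15)²/15 + (5−15)²/15 + (6−15)²/15 + (24−15)²/15
   = 1.0667 + 0.6000 + 8.0667 + 6.6667 + 5.4000 + 5.4000
Sum = 27.200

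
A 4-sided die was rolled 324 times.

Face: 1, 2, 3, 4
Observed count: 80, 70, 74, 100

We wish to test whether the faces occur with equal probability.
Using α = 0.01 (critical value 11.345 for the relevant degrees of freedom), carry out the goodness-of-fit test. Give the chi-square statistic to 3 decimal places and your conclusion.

6.568; do not reject

Under H₀ each category has probability 1/4, so each expected count is 324/4 = 81.
1: (80 − 81)²/81 = 1/81 = 0.0123
2: (70 − 81)²/81 = 121/81 = 1.4938
3: (74 − 81)²/81 = 49/81 = 0.6049
4: (100 − 81)²/81 = 361/81 = 4.4568
Sum = 6.568
df = 3. Since 6.568 < 11.345, we do not reject H₀.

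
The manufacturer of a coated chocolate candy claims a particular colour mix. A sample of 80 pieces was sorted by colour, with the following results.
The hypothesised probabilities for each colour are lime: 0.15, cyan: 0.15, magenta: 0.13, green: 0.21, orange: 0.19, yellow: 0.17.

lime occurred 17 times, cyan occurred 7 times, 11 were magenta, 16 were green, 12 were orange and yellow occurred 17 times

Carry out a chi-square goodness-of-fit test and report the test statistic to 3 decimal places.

Expected counts E_i = n·p_i: 80×0.15 = 12, 80×0.15 = 12, 80×0.13 = 10.4, 80×0.21 = 16.8, 80×0.19 = 15.2, 80×0.17 = 13.6.
χ² = (17−12)²/12 + (7−12)²/12 + (11−10.4)²/10.4 + (16−16.8)²/16.8 + (12−15.2)²/15.2 + (17−13.6)²/13.6
   = 2.0833 + 2.0833 + 0.0346 + 0.0381 + 0.6737 + 0.8500
Sum = 5.763

5.763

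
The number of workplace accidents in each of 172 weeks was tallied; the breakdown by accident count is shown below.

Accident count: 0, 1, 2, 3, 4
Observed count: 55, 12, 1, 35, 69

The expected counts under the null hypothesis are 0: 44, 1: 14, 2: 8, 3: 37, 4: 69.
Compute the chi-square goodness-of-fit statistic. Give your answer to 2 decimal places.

9.27

0: (55 − 44)²/44 = 121/44 = 2.750
1: (12 − 14)²/14 = 4/14 = 0.286
2: (1 − 8)²/8 = 49/8 = 6.125
3: (35 − 37)²/37 = 4/37 = 0.108
4: (69 − 69)²/69 = 0/69 = 0.000
Sum = 9.27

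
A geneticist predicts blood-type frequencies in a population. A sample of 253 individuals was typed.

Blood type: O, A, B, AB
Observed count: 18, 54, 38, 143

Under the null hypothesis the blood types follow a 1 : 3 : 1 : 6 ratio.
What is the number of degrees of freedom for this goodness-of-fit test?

3

There are k = 4 categories and no parameters were estimated from the data, so df = 4 − 1 = 3.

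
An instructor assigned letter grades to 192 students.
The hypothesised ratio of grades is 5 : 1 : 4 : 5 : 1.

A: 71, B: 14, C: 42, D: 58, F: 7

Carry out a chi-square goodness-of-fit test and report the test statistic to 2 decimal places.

5.25

Ratio total = 16. Expected counts: 192×5/16 = 60, 192×1/16 = 12, 192×4/16 = 48, 192×5/16 = 60, 192×1/16 = 12.
A: (71 − 60)²/60 = 121/60 = 2.017
B: (14 − 12)²/12 = 4/12 = 0.333
C: (42 − 48)²/48 = 36/48 = 0.750
D: (58 − 60)²/60 = 4/60 = 0.067
F: (7 − 12)²/12 = 25/12 = 2.083
Sum = 5.25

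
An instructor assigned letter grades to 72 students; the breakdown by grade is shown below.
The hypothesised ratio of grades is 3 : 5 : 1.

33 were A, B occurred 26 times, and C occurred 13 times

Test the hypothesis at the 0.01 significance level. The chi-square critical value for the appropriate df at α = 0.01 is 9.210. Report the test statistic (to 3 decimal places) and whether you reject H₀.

Ratio total = 9. Expected counts: 72×3/9 = 24, 72×5/9 = 40, 72×1/9 = 8.
A: (33 − 24)²/24 = 81/24 = 3.3750
B: (26 − 40)²/40 = 196/40 = 4.9000
C: (13 − 8)²/8 = 25/8 = 3.1250
Sum = 11.400
df = 2. Since 11.400 > 9.210, we reject H₀.

11.400; reject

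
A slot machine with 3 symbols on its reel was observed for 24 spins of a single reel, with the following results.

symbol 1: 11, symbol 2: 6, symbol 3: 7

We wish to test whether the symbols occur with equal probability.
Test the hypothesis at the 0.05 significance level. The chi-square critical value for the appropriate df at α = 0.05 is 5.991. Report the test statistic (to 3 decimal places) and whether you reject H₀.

1.750; do not reject

Under H₀ each category has probability 1/3, so each expected count is 24/3 = 8.
cat           O        E   (O−E)²/E
symbol 1     11        8     1.1250
symbol 2      6        8     0.5000
symbol 3      7        8     0.1250
Sum = 1.750
df = 2. Since 1.750 < 5.991, we do not reject H₀.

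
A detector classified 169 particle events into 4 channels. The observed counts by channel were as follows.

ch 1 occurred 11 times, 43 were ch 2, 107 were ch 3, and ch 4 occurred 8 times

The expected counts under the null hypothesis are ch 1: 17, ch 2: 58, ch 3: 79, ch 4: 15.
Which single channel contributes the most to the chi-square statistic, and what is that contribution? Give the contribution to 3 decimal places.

ch 3, 9.924

χ² = (11−17)²/17 + (43−58)²/58 + (107−79)²/79 + (8−15)²/15
   = 2.1176 + 3.8793 + 9.9241 + 3.2667
The largest term is for ch 3: 9.924.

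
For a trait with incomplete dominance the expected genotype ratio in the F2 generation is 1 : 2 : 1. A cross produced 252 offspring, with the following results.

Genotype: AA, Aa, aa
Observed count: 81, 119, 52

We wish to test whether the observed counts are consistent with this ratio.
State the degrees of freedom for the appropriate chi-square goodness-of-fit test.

There are k = 3 categories and no parameters were estimated from the data, so df = 3 − 1 = 2.

2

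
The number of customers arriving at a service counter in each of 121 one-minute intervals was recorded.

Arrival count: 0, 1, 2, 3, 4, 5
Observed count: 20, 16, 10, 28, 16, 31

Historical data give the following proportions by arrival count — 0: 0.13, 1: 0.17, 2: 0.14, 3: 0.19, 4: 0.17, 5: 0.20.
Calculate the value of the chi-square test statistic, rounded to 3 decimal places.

Expected counts E_i = n·p_i: 121×0.13 = 15.73, 121×0.17 = 20.57, 121×0.14 = 16.94, 121×0.19 = 22.99, 121×0.17 = 20.57, 121×0.20 = 24.2.
χ² = (20−15.73)²/15.73 + (16−20.57)²/20.57 + (10−16.94)²/16.94 + (28−22.99)²/22.99 + (16−20.57)²/20.57 + (31−24.2)²/24.2
   = 1.1591 + 1.0153 + 2.8432 + 1.0918 + 1.0153 + 1.9107
Sum = 9.035

9.035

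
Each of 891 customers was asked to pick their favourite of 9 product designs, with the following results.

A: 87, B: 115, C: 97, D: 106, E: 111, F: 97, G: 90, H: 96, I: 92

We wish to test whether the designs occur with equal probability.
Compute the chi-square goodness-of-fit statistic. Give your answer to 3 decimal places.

7.475

Expected count for each of the 9 categories: 891/9 = 99.
A: (87 − 99)²/99 = 144/99 = 1.4545
B: (115 − 99)²/99 = 256/99 = 2.5859
C: (97 − 99)²/99 = 4/99 = 0.0404
D: (106 − 99)²/99 = 49/99 = 0.4949
E: (111 − 99)²/99 = 144/99 = 1.4545
F: (97 − 99)²/99 = 4/99 = 0.0404
G: (90 − 99)²/99 = 81/99 = 0.8182
H: (96 − 99)²/99 = 9/99 = 0.0909
I: (92 − 99)²/99 = 49/99 = 0.4949
Sum = 7.475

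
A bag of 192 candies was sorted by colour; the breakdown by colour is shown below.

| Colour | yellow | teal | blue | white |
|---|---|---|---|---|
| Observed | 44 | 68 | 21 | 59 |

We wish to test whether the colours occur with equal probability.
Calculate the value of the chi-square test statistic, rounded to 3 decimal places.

26.375

Expected count for each of the 4 categories: 192/4 = 48.
yellow: (44 − 48)²/48 = 16/48 = 0.3333
teal: (68 − 48)²/48 = 400/48 = 8.3333
blue: (21 − 48)²/48 = 729/48 = 15.1875
white: (59 − 48)²/48 = 121/48 = 2.5208
Sum = 26.375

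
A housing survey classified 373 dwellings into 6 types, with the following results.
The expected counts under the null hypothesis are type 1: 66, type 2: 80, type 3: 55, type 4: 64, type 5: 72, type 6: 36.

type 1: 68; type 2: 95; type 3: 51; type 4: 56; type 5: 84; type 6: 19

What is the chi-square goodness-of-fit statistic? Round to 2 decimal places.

cat         O        E   (O−E)²/E
type 1     68       66      0.061
type 2     95       80      2.813
type 3     51       55      0.291
type 4     56       64      1.000
type 5     84       72      2.000
type 6     19       36      8.028
Sum = 14.19

14.19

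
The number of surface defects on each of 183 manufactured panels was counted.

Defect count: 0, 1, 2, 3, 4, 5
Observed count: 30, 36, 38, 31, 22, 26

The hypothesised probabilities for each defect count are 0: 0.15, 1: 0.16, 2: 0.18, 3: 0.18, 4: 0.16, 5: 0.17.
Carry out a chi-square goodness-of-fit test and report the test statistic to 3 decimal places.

Expected counts E_i = n·p_i: 183×0.15 = 27.45, 183×0.16 = 29.28, 183×0.18 = 32.94, 183×0.18 = 32.94, 183×0.16 = 29.28, 183×0.17 = 31.11.
χ² = (30−27.45)²/27.45 + (36−29.28)²/29.28 + (38−32.94)²/32.94 + (31−32.94)²/32.94 + (22−29.28)²/29.28 + (26−31.11)²/31.11
   = 0.2369 + 1.5423 + 0.7773 + 0.1143 + 1.8101 + 0.8393
Sum = 5.320

5.320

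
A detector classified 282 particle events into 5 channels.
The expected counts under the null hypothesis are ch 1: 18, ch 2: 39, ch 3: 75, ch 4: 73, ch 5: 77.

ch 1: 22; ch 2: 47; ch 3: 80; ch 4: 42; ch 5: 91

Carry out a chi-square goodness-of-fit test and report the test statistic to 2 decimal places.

χ² = (22−18)²/18 + (47−39)²/39 + (80−75)²/75 + (42−73)²/73 + (91−77)²/77
   = 0.889 + 1.641 + 0.333 + 13.164 + 2.545
Sum = 18.57

18.57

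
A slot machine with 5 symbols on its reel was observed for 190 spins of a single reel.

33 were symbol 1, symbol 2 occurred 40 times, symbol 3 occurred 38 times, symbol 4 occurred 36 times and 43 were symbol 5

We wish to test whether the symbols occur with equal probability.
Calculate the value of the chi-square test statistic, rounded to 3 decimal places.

Under H₀ each category has probability 1/5, so each expected count is 190/5 = 38.
χ² = (33−38)²/38 + (40−38)²/38 + (38−38)²/38 + (36−38)²/38 + (43−38)²/38
   = 0.6579 + 0.1053 + 0.0000 + 0.1053 + 0.6579
Sum = 1.526

1.526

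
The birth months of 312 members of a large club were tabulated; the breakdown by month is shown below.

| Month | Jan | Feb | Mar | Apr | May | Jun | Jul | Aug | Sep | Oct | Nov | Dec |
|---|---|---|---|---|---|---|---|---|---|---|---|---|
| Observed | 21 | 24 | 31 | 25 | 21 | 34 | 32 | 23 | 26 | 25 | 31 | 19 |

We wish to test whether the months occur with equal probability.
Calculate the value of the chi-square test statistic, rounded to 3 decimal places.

Under H₀ each category has probability 1/12, so each expected count is 312/12 = 26.
cat         O        E   (O−E)²/E
Jan        21       26     0.9615
Feb        24       26     0.1538
Mar        31       26     0.9615
Apr        25       26     0.0385
May        21       26     0.9615
Jun        34       26     2.4615
Jul        32       26     1.3846
Aug        23       26     0.3462
Sep        26       26     0.0000
Oct        25       26     0.0385
Nov        31       26     0.9615
Dec        19       26     1.8846
Sum = 10.154

10.154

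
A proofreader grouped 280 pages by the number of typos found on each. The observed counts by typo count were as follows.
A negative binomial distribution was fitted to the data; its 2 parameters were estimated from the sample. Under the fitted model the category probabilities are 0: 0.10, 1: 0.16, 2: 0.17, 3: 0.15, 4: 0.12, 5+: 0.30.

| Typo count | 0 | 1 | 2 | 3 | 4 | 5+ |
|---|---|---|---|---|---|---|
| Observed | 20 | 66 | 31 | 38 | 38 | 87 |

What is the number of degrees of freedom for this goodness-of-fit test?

There are k = 6 categories and 2 parameters estimated from the data, so df = 6 − 1 − 2 = 3.

3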